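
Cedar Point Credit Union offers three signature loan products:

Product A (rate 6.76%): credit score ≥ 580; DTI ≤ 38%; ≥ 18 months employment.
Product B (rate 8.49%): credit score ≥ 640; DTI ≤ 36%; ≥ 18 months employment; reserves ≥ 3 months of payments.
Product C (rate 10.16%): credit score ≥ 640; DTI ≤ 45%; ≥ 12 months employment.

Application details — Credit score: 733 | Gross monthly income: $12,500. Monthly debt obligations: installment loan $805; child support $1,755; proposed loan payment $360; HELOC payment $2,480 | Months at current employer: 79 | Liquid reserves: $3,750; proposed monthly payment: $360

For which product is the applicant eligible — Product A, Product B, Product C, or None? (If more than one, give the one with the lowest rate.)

Total debts = (805 + 1,755 + 360 + 2,480) = 5,400; DTI = 5,400/12,500 = 43.2%.
Reserves = 3,750/360 = 10.4 months.
Product A: score 733 ≥ 580; DTI 43.2% > 38%; employment 79 ≥ 18 mo → does not qualify.
Product B: score 733 ≥ 640; DTI 43.2% > 36%; employment 79 ≥ 18 mo; reserves 10.4 ≥ 3 mo → does not qualify.
Product C: score 733 ≥ 640; DTI 43.2% ≤ 45%; employment 79 ≥ 12 mo → qualifies.

Product C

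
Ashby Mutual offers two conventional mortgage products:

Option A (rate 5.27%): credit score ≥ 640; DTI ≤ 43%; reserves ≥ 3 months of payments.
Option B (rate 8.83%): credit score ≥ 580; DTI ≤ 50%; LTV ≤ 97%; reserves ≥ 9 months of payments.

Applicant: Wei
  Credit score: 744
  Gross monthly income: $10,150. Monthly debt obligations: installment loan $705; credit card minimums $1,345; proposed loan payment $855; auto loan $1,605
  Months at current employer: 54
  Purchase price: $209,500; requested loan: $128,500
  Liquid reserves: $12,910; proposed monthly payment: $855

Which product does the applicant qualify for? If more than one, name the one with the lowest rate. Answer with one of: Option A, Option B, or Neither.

Option B

Total debts = (705 + 1,345 + 855 + 1,605) = 4,510; DTI = 4,510/10,150 = 44.4%.
LTV = 128,500/209,500 = 61.3%.
Reserves = 12,910/855 = 15.1 months.
Option A: score 744 ≥ 640; DTI 44.4% > 43%; reserves 15.1 ≥ 3 mo → does not qualify.
Option B: score 744 ≥ 580; DTI 44.4% ≤ 50%; LTV 61.3% ≤ 97%; reserves 15.1 ≥ 9 mo → qualifies.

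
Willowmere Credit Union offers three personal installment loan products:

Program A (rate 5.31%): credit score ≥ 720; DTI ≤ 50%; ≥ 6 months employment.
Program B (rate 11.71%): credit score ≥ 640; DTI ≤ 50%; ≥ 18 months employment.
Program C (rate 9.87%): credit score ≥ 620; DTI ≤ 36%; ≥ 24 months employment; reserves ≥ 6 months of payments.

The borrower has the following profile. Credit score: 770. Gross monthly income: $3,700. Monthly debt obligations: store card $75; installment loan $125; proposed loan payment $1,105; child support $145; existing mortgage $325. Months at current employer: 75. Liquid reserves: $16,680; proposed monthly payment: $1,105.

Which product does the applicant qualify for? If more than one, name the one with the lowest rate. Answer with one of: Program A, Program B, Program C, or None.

Total debts = (75 + 125 + 1,105 + 145 + 325) = 1,775; DTI = 1,775/3,700 = 48%.
Reserves = 16,680/1,105 = 15.1 months.
Program A: score 770 ≥ 720; DTI 48% ≤ 50%; employment 75 ≥ 6 mo → qualifies.
Program B: score 770 ≥ 640; DTI 48% ≤ 50%; employment 75 ≥ 18 mo → qualifies.
Program C: score 770 ≥ 620; DTI 48% > 36%; employment 75 ≥ 24 mo; reserves 15.1 ≥ 6 mo → does not qualify.
Qualifying: Program A, Program B. Lowest rate is 5.31% → Program A.

Program A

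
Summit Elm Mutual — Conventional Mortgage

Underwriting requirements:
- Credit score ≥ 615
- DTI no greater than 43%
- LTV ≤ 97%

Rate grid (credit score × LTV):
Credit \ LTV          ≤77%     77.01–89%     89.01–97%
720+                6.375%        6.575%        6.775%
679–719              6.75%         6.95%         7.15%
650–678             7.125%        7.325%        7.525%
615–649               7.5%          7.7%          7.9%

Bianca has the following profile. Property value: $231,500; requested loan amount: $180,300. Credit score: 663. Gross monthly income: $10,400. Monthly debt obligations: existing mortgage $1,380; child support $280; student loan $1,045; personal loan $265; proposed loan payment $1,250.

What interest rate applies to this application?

7.325%

Credit score 663 ≥ 615; Total monthly debts = (1,380 + 280 + 1,045 + 265 + 1,250) = 4,220. DTI: 4,220 ÷ 10,400 = 40.6%, within the 43% cap
LTV = 180,300/231,500 = 77.9% ≤ 97%
Score 663 is in the 650–678 band; LTV 77.9% is in the 77.01–89% band → 7.325%.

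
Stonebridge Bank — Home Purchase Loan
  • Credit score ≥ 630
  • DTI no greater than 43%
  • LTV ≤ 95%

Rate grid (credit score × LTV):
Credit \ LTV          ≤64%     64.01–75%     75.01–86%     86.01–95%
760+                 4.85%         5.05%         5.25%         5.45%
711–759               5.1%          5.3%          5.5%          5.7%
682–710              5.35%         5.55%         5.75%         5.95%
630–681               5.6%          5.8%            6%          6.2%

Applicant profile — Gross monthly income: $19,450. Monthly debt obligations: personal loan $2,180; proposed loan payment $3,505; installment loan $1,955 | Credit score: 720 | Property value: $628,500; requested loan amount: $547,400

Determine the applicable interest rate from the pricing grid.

5.7%

Credit score 720 ≥ 630; Total monthly debts = (2,180 + 3,505 + 1,955) = 7,640. DTI: 7,640 ÷ 19,450 = 39.3%, within the 43% cap
Loan-to-value = 547,400/628,500 = 87.1% — pass (95% max)
Credit 720 → row 711–759; LTV 87.1% → column 86.01–95%. Grid cell → 5.7%.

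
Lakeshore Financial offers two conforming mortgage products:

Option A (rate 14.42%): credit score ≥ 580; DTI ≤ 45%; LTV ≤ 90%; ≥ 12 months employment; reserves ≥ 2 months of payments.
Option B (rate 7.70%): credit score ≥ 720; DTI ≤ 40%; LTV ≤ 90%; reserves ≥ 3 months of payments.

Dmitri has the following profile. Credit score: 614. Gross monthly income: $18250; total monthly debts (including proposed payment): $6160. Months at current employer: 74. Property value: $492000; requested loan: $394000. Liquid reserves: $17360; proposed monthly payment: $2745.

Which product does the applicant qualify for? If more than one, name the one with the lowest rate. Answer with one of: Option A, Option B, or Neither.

DTI = 6,160/18,250 = 33.8%.
LTV = 394,000/492,000 = 80.1%.
Reserves = 17,360/2,745 = 6.3 months.
Option A: score 614 ≥ 580; DTI 33.8% ≤ 45%; LTV 80.1% ≤ 90%; employment 74 ≥ 12 mo; reserves 6.3 ≥ 2 mo → qualifies.
Option B: score 614 < 720; DTI 33.8% ≤ 40%; LTV 80.1% ≤ 90%; reserves 6.3 ≥ 3 mo → does not qualify.

Option A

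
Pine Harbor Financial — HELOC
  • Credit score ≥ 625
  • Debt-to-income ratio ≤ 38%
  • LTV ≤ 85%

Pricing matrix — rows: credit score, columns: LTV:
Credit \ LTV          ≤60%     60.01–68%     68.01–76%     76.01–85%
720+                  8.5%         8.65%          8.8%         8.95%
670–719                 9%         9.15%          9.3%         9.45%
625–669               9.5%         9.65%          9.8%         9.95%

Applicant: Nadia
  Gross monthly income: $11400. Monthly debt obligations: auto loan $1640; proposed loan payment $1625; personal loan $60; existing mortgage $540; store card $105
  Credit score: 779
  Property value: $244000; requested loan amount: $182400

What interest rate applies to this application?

Credit score 779 ≥ 625; Total monthly debts = (1,640 + 1,625 + 60 + 540 + 105) = 3,970. DTI: 3,970 ÷ 11,400 = 34.8%, within the 38% cap
LTV = 182,400/244,000 = 74.8% ≤ 85%
Score 779 is in the 720+ band; LTV 74.8% is in the 68.01–76% band → 8.8%.

8.8%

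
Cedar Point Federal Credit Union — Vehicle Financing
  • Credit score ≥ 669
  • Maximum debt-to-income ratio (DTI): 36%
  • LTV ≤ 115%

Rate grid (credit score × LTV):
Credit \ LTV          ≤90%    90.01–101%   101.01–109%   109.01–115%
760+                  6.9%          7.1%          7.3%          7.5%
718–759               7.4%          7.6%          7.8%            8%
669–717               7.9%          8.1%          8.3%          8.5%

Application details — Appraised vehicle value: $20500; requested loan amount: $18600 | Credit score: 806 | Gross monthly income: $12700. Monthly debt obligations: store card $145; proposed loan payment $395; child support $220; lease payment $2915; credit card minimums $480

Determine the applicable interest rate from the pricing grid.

7.1%

Credit score 806 ≥ 669; Total monthly debts = (145 + 395 + 220 + 2,915 + 480) = 4,155. Debt-to-income = 4,155/12,700 = 32.7% — meets 36% limit
LTV: 18,600 ÷ 20,500 = 90.7%, within 115% cap
Credit 806 → row 760+; LTV 90.7% → column 90.01–101%. Grid cell → 7.1%.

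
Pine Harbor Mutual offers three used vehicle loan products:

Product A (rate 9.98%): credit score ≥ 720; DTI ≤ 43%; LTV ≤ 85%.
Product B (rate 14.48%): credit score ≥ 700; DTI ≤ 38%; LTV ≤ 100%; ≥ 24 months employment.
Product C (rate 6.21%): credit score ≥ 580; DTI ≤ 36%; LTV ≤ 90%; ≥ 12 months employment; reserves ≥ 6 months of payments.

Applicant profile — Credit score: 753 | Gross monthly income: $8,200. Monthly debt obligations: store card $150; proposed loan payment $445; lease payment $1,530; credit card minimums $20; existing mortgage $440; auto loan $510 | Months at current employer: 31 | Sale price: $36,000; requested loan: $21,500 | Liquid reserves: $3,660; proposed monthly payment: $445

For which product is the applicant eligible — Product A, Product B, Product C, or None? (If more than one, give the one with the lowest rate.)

Product A

Total debts = (150 + 445 + 1,530 + 20 + 440 + 510) = 3,095; DTI = 3,095/8,200 = 37.7%.
LTV = 21,500/36,000 = 59.7%.
Reserves = 3,660/445 = 8.2 months.
Product A: score 753 ≥ 720; DTI 37.7% ≤ 43%; LTV 59.7% ≤ 85% → qualifies.
Product B: score 753 ≥ 700; DTI 37.7% ≤ 38%; LTV 59.7% ≤ 100%; employment 31 ≥ 24 mo → qualifies.
Product C: score 753 ≥ 580; DTI 37.7% > 36%; LTV 59.7% ≤ 90%; employment 31 ≥ 12 mo; reserves 8.2 ≥ 6 mo → does not qualify.
Qualifying: Product A, Product B. Lowest rate is 9.98% → Product A.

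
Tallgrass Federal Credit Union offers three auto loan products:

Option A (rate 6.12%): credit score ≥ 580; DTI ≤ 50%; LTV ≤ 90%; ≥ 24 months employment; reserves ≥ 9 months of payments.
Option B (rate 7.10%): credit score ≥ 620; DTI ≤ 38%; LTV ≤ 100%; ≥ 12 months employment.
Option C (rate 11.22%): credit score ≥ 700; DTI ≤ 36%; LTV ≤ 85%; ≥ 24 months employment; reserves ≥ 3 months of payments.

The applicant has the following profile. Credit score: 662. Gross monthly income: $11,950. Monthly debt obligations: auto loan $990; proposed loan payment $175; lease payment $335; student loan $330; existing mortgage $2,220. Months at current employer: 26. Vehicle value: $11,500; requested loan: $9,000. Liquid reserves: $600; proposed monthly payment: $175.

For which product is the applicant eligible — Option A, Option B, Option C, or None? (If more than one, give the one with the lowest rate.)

Option B

Total debts = (990 + 175 + 335 + 330 + 2,220) = 4,050; DTI = 4,050/11,950 = 33.9%.
LTV = 9,000/11,500 = 78.3%.
Reserves = 600/175 = 3.4 months.
Option A: score 662 ≥ 580; DTI 33.9% ≤ 50%; LTV 78.3% ≤ 90%; employment 26 ≥ 24 mo; reserves 3.4 < 9 mo → does not qualify.
Option B: score 662 ≥ 620; DTI 33.9% ≤ 38%; LTV 78.3% ≤ 100%; employment 26 ≥ 12 mo → qualifies.
Option C: score 662 < 700; DTI 33.9% ≤ 36%; LTV 78.3% ≤ 85%; employment 26 ≥ 24 mo; reserves 3.4 ≥ 3 mo → does not qualify.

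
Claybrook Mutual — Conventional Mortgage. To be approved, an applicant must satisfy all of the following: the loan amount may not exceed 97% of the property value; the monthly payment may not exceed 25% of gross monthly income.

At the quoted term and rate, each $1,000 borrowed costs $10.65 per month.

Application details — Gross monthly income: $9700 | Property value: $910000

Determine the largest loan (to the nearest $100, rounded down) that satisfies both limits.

$227,600

Payment cap: 25% × $9,700 = $2,425/month.
At $10.65 per $1,000, that supports 2,425/10.65 × 1,000 ≈ $227,699 → $227,600.
LTV cap: 97% × $910,000 = $882,700 → $882,700.
Binding constraint: payment-to-income.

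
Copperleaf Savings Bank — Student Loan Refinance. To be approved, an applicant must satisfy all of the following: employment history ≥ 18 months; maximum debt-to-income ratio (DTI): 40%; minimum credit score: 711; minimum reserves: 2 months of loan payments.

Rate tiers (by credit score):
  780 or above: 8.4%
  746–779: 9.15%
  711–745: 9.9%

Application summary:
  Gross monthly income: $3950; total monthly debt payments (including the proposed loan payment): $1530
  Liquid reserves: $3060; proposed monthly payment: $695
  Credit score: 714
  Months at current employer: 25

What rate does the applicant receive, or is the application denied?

Approved at 9.9%

Credit score 714 ≥ 711 (meets minimum)
Employment 25 ≥ 18 months
Reserves = 3,060/695 = 4.4 months ≥ 2
Debt-to-income = 1,530/3,950 = 38.7% — meets 40% limit
All requirements met. Score 714 falls in the 711–745 tier → 9.9%.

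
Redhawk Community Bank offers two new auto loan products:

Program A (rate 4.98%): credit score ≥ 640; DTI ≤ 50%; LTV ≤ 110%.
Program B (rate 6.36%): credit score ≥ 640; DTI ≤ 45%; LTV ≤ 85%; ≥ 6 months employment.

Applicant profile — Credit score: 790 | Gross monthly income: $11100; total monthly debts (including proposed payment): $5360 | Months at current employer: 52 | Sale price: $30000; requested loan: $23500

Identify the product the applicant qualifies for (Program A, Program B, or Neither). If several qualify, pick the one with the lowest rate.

Program A

DTI = 5,360/11,100 = 48.3%.
LTV = 23,500/30,000 = 78.3%.
Program A: score 790 ≥ 640; DTI 48.3% ≤ 50%; LTV 78.3% ≤ 110% → qualifies.
Program B: score 790 ≥ 640; DTI 48.3% > 45%; LTV 78.3% ≤ 85%; employment 52 ≥ 6 mo → does not qualify.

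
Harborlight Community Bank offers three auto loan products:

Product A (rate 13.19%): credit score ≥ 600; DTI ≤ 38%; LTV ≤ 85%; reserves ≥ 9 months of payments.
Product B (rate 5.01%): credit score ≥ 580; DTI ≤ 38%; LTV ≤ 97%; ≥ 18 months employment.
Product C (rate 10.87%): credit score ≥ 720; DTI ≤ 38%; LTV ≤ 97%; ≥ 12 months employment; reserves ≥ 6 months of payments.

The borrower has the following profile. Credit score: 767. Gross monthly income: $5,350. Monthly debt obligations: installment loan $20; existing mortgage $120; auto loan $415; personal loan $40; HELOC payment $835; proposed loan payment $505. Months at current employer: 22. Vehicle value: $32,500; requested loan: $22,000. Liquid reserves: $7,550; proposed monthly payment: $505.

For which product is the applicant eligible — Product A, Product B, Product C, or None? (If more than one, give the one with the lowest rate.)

Total debts = (20 + 120 + 415 + 40 + 835 + 505) = 1,935; DTI = 1,935/5,350 = 36.2%.
LTV = 22,000/32,500 = 67.7%.
Reserves = 7,550/505 = 15.0 months.
Product A: score 767 ≥ 600; DTI 36.2% ≤ 38%; LTV 67.7% ≤ 85%; reserves 15.0 ≥ 9 mo → qualifies.
Product B: score 767 ≥ 580; DTI 36.2% ≤ 38%; LTV 67.7% ≤ 97%; employment 22 ≥ 18 mo → qualifies.
Product C: score 767 ≥ 720; DTI 36.2% ≤ 38%; LTV 67.7% ≤ 97%; employment 22 ≥ 12 mo; reserves 15.0 ≥ 6 mo → qualifies.
Qualifying: Product A, Product B, Product C. Lowest rate is 5.01% → Product B.

Product B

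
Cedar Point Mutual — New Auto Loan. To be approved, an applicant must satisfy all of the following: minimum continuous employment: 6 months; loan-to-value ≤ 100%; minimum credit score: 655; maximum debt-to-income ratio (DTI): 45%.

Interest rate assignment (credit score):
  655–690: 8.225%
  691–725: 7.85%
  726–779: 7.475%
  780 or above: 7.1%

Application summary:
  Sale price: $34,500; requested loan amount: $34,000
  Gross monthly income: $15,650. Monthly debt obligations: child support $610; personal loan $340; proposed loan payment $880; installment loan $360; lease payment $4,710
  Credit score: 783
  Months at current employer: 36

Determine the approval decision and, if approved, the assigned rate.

Credit score 783 ≥ 655 (meets minimum)
Employment 36 ≥ 6 months
LTV: 34,000 ÷ 34,500 = 98.6%, within 100% cap
Total monthly debts = (610 + 340 + 880 + 360 + 4,710) = 6,900. DTI = 6,900/15,650 = 44.1% ≤ 45%
All requirements met. Score 783 falls in the 780 or above tier → 7.1%.

Approved at 7.1%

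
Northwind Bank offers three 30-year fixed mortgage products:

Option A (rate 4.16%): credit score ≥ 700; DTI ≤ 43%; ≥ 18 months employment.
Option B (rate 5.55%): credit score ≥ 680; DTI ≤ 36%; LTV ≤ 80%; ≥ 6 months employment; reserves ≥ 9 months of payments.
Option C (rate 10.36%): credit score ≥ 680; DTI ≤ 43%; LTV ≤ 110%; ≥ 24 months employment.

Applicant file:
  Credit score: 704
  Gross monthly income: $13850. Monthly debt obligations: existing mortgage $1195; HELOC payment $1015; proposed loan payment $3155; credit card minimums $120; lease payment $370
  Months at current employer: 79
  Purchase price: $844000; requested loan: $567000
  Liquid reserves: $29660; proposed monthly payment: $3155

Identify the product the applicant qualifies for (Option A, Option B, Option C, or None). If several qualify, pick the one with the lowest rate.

Option A

Total debts = (1,195 + 1,015 + 3,155 + 120 + 370) = 5,855; DTI = 5,855/13,850 = 42.3%.
LTV = 567,000/844,000 = 67.2%.
Reserves = 29,660/3,155 = 9.4 months.
Option A: score 704 ≥ 700; DTI 42.3% ≤ 43%; employment 79 ≥ 18 mo → qualifies.
Option B: score 704 ≥ 680; DTI 42.3% > 36%; LTV 67.2% ≤ 80%; employment 79 ≥ 6 mo; reserves 9.4 ≥ 9 mo → does not qualify.
Option C: score 704 ≥ 680; DTI 42.3% ≤ 43%; LTV 67.2% ≤ 110%; employment 79 ≥ 24 mo → qualifies.
Qualifying: Option A, Option C. Lowest rate is 4.16% → Option A.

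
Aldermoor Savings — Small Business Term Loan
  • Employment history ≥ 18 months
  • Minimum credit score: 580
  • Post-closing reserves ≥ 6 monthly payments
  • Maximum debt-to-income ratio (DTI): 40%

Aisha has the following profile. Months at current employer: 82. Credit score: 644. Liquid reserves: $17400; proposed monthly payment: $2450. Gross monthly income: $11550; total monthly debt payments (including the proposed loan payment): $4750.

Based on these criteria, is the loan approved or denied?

Employment 82 ≥ 18 months
Credit score 644 ≥ 580 (meets)
Reserves: 17,400 ÷ 2,450 = 7.1 months (meets 6-month minimum)
DTI: 4,750 ÷ 11,550 = 41.1%, exceeds the 40% cap
Fails on DTI.

Denied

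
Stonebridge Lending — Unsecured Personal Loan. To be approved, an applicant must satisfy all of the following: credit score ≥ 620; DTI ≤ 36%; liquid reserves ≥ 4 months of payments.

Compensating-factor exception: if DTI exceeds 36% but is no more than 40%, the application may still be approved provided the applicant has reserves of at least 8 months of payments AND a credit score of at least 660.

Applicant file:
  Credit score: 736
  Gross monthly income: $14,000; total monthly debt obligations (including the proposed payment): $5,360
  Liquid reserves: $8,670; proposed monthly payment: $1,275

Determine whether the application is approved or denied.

Denied

Credit score 736 ≥ 620 (meets base)
DTI = 5,360/14,000 = 38.3% > 36% — standard DTI limit exceeded.
Liquid reserves cover 8,670/1,275 = 6.8 months — ≥ 4 required
38.3% falls in the override range (36%–40%), so the compensating-factor test applies.
Override check — reserves: 6.8 mo (short of 8); score: 736 (ok).
Override conditions not both satisfied; exception does not apply.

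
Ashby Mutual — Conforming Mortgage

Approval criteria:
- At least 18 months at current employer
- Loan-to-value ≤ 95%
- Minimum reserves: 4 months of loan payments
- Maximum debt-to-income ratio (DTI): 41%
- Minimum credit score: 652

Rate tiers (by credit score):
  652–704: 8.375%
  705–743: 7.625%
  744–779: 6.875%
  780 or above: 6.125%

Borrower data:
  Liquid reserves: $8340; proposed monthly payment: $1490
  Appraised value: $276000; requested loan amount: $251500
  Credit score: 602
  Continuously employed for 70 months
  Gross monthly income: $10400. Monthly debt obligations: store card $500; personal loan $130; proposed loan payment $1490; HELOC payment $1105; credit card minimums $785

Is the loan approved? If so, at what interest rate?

Credit score 602 < 652 (below minimum)
Employment 70 ≥ 18 months
Total monthly debts = (500 + 130 + 1,490 + 1,105 + 785) = 4,010. Debt-to-income = 4,010/10,400 = 38.6% — meets 41% limit
Liquid reserves cover 8,340/1,490 = 5.6 months — ≥ 4 required
Loan-to-value = 251,500/276,000 = 91.1% — pass (95% max)
Not all requirements met → denied.

Denied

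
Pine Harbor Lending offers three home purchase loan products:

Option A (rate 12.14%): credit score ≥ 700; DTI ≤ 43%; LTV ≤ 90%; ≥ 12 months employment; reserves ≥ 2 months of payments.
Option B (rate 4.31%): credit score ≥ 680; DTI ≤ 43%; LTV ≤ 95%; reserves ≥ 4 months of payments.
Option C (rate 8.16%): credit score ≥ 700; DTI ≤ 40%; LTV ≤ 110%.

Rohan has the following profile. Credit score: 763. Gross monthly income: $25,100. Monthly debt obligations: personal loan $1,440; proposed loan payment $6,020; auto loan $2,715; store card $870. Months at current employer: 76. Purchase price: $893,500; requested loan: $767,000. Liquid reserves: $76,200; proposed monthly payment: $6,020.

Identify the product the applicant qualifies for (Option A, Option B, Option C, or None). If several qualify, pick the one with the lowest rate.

None

Total debts = (1,440 + 6,020 + 2,715 + 870) = 11,045; DTI = 11,045/25,100 = 44%.
LTV = 767,000/893,500 = 85.8%.
Reserves = 76,200/6,020 = 12.7 months.
Option A: score 763 ≥ 700; DTI 44% > 43%; LTV 85.8% ≤ 90%; employment 76 ≥ 12 mo; reserves 12.7 ≥ 2 mo → does not qualify.
Option B: score 763 ≥ 680; DTI 44% > 43%; LTV 85.8% ≤ 95%; reserves 12.7 ≥ 4 mo → does not qualify.
Option C: score 763 ≥ 700; DTI 44% > 40%; LTV 85.8% ≤ 110% → does not qualify.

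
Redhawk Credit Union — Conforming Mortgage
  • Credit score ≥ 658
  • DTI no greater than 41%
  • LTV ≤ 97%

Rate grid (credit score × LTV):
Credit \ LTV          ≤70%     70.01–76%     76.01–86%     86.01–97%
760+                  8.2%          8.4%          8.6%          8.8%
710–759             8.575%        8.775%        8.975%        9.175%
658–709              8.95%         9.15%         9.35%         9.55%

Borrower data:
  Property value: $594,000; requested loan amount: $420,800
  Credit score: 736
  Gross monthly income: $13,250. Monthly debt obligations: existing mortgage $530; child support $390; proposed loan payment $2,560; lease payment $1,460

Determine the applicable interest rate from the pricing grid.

Credit score 736 ≥ 658; Total monthly debts = (530 + 390 + 2,560 + 1,460) = 4,940. Debt-to-income = 4,940/13,250 = 37.3% — meets 41% limit
LTV: 420,800 ÷ 594,000 = 70.8%, within 97% cap
Row: 736 falls in 710–759. Column: 70.8% falls in 70.01–76%. Rate = 8.775%.

8.775%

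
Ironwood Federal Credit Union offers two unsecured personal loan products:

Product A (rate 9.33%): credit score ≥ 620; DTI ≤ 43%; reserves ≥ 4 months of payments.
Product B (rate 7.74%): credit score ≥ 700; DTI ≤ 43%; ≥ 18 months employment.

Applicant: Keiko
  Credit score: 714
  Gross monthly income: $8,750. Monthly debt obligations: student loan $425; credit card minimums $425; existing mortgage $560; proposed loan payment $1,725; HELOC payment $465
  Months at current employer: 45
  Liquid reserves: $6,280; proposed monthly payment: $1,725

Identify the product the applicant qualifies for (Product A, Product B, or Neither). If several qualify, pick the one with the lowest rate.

Total debts = (425 + 425 + 560 + 1,725 + 465) = 3,600; DTI = 3,600/8,750 = 41.1%.
Reserves = 6,280/1,725 = 3.6 months.
Product A: score 714 ≥ 620; DTI 41.1% ≤ 43%; reserves 3.6 < 4 mo → does not qualify.
Product B: score 714 ≥ 700; DTI 41.1% ≤ 43%; employment 45 ≥ 18 mo → qualifies.

Product B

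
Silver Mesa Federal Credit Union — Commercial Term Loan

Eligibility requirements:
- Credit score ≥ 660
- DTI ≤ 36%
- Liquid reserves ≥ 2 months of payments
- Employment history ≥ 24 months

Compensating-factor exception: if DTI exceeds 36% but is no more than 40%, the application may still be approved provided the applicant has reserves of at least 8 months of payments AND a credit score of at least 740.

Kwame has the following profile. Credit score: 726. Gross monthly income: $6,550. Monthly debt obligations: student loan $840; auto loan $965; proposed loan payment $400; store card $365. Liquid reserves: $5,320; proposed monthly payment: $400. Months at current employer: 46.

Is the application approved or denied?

Denied

Credit score 726 ≥ 660 (meets base)
Total debts = (840 + 965 + 400 + 365) = 2,570. DTI = 2,570/6,550 = 39.2% > 36% — standard DTI limit exceeded.
Liquid reserves cover 5,320/400 = 13.3 months — ≥ 2 required
Employment 46 ≥ 24 months
DTI 39.2% is within the 36%–40% exception band; checking compensating factors.
Override check — reserves: 13.3 mo (ok); score: 726 (below 740).
Compensating-factor requirement not fully met.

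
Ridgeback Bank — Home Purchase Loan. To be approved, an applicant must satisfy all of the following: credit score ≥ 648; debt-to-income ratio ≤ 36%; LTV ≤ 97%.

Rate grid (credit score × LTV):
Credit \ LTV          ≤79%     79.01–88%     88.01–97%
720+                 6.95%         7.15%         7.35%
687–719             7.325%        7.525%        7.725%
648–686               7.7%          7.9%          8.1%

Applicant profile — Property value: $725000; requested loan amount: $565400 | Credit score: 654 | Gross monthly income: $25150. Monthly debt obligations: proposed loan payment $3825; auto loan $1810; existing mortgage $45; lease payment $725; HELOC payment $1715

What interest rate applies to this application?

Credit score 654 ≥ 648; Total monthly debts = (3,825 + 1,810 + 45 + 725 + 1,715) = 8,120. DTI: 8,120 ÷ 25,150 = 32.3%, within the 36% cap
Loan-to-value = 565,400/725,000 = 78% — pass (97% max)
Score 654 is in the 648–686 band; LTV 78% is in the ≤79% band → 7.7%.

7.7%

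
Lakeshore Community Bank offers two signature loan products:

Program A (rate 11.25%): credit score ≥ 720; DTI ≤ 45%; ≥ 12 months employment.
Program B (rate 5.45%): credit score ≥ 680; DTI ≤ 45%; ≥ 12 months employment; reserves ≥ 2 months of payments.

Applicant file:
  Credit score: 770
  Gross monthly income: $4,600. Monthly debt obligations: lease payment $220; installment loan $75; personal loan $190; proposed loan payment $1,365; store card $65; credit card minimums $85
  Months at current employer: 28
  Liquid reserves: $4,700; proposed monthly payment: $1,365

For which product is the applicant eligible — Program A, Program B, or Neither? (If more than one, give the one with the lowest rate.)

Program B

Total debts = (220 + 75 + 190 + 1,365 + 65 + 85) = 2,000; DTI = 2,000/4,600 = 43.5%.
Reserves = 4,700/1,365 = 3.4 months.
Program A: score 770 ≥ 720; DTI 43.5% ≤ 45%; employment 28 ≥ 12 mo → qualifies.
Program B: score 770 ≥ 680; DTI 43.5% ≤ 45%; employment 28 ≥ 12 mo; reserves 3.4 ≥ 2 mo → qualifies.
Qualifying: Program A, Program B. Lowest rate is 5.45% → Program B.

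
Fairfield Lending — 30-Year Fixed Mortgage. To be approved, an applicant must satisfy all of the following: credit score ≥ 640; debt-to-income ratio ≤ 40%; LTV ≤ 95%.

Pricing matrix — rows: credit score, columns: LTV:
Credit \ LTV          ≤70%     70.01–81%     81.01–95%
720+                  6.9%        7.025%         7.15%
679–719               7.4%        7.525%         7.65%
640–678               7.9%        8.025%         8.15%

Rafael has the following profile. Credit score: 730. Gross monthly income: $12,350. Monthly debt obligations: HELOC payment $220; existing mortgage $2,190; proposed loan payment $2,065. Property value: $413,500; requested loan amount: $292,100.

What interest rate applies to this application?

7.025%

Credit score 730 ≥ 640; Total monthly debts = (220 + 2,190 + 2,065) = 4,475. Debt-to-income = 4,475/12,350 = 36.2% — meets 40% limit
LTV: 292,100 ÷ 413,500 = 70.6%, within 95% cap
Credit 730 → row 720+; LTV 70.6% → column 70.01–81%. Grid cell → 7.025%.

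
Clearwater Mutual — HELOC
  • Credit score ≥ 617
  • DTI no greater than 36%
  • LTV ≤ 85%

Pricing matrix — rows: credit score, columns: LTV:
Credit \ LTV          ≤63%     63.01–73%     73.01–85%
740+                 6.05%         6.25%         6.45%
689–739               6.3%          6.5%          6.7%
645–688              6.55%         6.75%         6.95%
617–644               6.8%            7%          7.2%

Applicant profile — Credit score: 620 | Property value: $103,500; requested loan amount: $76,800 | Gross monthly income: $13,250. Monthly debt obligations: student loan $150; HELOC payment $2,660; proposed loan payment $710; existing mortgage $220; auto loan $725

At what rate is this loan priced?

7.2%

Credit score 620 ≥ 617; Total monthly debts = (150 + 2,660 + 710 + 220 + 725) = 4,465. Debt-to-income = 4,465/13,250 = 33.7% — meets 36% limit
LTV: 76,800 ÷ 103,500 = 74.2%, within 85% cap
Credit 620 → row 617–644; LTV 74.2% → column 73.01–85%. Grid cell → 7.2%.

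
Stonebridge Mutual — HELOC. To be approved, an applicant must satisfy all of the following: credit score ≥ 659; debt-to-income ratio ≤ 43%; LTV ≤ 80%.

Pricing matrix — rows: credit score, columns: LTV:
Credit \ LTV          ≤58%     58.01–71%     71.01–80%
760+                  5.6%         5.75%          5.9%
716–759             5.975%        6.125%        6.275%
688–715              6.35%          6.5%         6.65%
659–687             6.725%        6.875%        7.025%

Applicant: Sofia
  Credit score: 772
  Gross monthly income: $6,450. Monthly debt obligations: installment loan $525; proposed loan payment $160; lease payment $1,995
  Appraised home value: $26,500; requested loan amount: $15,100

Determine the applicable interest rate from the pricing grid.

Credit score 772 ≥ 659; Total monthly debts = (525 + 160 + 1,995) = 2,680. DTI = 2,680/6,450 = 41.6% ≤ 43%
Loan-to-value = 15,100/26,500 = 57% — pass (80% max)
Score 772 is in the 760+ band; LTV 57% is in the ≤58% band → 5.6%.

5.6%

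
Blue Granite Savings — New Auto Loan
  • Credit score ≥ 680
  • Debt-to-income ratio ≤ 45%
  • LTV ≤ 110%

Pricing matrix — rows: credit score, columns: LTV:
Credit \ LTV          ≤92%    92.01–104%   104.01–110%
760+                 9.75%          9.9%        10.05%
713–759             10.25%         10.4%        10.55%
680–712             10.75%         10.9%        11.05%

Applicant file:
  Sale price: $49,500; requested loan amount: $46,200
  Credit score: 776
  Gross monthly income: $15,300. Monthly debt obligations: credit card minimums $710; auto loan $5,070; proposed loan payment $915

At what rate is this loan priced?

9.9%

Credit score 776 ≥ 680; Total monthly debts = (710 + 5,070 + 915) = 6,695. DTI = 6,695/15,300 = 43.8% ≤ 45%
Loan-to-value = 46,200/49,500 = 93.3% — pass (110% max)
Score 776 is in the 760+ band; LTV 93.3% is in the 92.01–104% band → 9.9%.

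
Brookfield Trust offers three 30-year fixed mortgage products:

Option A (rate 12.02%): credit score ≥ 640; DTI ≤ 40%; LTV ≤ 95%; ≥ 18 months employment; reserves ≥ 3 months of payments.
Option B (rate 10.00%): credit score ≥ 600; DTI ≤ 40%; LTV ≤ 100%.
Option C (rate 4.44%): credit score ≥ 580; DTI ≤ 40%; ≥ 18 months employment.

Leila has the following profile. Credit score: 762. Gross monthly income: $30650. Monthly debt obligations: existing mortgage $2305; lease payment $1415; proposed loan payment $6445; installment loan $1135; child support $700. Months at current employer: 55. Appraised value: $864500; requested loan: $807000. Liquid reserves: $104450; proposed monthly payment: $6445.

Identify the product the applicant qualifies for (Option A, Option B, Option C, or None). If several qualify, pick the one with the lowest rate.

Total debts = (2,305 + 1,415 + 6,445 + 1,135 + 700) = 12,000; DTI = 12,000/30,650 = 39.2%.
LTV = 807,000/864,500 = 93.3%.
Reserves = 104,450/6,445 = 16.2 months.
Option A: score 762 ≥ 640; DTI 39.2% ≤ 40%; LTV 93.3% ≤ 95%; employment 55 ≥ 18 mo; reserves 16.2 ≥ 3 mo → qualifies.
Option B: score 762 ≥ 600; DTI 39.2% ≤ 40%; LTV 93.3% ≤ 100% → qualifies.
Option C: score 762 ≥ 580; DTI 39.2% ≤ 40%; employment 55 ≥ 18 mo → qualifies.
Qualifying: Option A, Option B, Option C. Lowest rate is 4.44% → Option C.

Option C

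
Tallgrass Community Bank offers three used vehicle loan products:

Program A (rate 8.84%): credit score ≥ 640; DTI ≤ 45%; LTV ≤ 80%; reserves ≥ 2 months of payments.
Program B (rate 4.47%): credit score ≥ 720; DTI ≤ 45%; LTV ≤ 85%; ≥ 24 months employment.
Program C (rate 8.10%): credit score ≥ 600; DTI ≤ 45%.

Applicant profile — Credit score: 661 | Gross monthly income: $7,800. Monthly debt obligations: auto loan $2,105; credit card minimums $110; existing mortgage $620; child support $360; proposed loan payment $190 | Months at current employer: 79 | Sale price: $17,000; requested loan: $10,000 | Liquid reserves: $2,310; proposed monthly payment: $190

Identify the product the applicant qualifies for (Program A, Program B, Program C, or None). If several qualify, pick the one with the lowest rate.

Program C

Total debts = (2,105 + 110 + 620 + 360 + 190) = 3,385; DTI = 3,385/7,800 = 43.4%.
LTV = 10,000/17,000 = 58.8%.
Reserves = 2,310/190 = 12.2 months.
Program A: score 661 ≥ 640; DTI 43.4% ≤ 45%; LTV 58.8% ≤ 80%; reserves 12.2 ≥ 2 mo → qualifies.
Program B: score 661 < 720; DTI 43.4% ≤ 45%; LTV 58.8% ≤ 85%; employment 79 ≥ 24 mo → does not qualify.
Program C: score 661 ≥ 600; DTI 43.4% ≤ 45% → qualifies.
Qualifying: Program A, Program C. Lowest rate is 8.10% → Program C.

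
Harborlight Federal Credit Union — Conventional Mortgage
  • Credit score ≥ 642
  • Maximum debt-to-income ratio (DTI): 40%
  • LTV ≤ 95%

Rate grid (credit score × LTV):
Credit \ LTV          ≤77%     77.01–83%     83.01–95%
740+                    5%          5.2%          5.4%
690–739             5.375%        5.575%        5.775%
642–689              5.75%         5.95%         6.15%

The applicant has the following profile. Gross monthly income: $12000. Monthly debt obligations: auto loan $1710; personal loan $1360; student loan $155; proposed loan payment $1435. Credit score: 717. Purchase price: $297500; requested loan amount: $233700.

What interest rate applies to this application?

Credit score 717 ≥ 642; Total monthly debts = (1,710 + 1,360 + 155 + 1,435) = 4,660. DTI: 4,660 ÷ 12,000 = 38.8%, within the 40% cap
Loan-to-value = 233,700/297,500 = 78.6% — pass (95% max)
Credit 717 → row 690–739; LTV 78.6% → column 77.01–83%. Grid cell → 5.575%.

5.575%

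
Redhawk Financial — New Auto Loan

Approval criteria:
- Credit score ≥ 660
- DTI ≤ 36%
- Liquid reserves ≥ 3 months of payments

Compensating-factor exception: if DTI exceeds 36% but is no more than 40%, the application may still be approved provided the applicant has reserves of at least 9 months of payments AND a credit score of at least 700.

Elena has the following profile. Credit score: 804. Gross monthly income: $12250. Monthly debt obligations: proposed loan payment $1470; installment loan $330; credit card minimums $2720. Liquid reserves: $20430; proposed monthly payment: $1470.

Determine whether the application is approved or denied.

Credit score 804 ≥ 660 (meets base)
Total debts = (1,470 + 330 + 2,720) = 4,520. DTI: 4,520 ÷ 12,250 = 36.9%, over the 36% base limit.
Reserves = 20,430/1,470 = 13.9 months ≥ 3
DTI 36.9% is within the 36%–40% exception band; checking compensating factors.
Override check — reserves: 13.9 mo (ok); score: 804 (ok).
Both override conditions satisfied; DTI exception granted.

Approved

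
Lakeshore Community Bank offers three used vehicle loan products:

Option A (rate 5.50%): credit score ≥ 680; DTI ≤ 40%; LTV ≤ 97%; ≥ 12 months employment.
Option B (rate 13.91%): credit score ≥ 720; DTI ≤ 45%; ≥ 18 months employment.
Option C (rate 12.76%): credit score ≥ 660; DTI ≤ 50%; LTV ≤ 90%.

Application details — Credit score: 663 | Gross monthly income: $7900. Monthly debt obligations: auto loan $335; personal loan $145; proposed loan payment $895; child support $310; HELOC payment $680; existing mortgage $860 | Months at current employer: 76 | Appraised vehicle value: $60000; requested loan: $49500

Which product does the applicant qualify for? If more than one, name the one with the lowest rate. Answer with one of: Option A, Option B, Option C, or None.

Option C

Total debts = (335 + 145 + 895 + 310 + 680 + 860) = 3,225; DTI = 3,225/7,900 = 40.8%.
LTV = 49,500/60,000 = 82.5%.
Option A: score 663 < 680; DTI 40.8% > 40%; LTV 82.5% ≤ 97%; employment 76 ≥ 12 mo → does not qualify.
Option B: score 663 < 720; DTI 40.8% ≤ 45%; employment 76 ≥ 18 mo → does not qualify.
Option C: score 663 ≥ 660; DTI 40.8% ≤ 50%; LTV 82.5% ≤ 90% → qualifies.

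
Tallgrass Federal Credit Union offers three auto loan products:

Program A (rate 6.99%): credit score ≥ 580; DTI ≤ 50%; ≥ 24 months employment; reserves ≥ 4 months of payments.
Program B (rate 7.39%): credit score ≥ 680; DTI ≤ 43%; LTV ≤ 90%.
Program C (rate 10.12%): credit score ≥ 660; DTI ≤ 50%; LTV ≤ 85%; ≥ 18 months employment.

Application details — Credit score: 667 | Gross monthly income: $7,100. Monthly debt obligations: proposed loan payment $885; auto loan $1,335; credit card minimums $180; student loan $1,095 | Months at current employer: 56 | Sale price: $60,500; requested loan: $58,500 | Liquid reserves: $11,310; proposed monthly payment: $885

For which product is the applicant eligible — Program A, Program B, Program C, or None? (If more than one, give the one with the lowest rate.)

Program A

Total debts = (885 + 1,335 + 180 + 1,095) = 3,495; DTI = 3,495/7,100 = 49.2%.
LTV = 58,500/60,500 = 96.7%.
Reserves = 11,310/885 = 12.8 months.
Program A: score 667 ≥ 580; DTI 49.2% ≤ 50%; employment 56 ≥ 24 mo; reserves 12.8 ≥ 4 mo → qualifies.
Program B: score 667 < 680; DTI 49.2% > 43%; LTV 96.7% > 90% → does not qualify.
Program C: score 667 ≥ 660; DTI 49.2% ≤ 50%; LTV 96.7% > 85%; employment 56 ≥ 18 mo → does not qualify.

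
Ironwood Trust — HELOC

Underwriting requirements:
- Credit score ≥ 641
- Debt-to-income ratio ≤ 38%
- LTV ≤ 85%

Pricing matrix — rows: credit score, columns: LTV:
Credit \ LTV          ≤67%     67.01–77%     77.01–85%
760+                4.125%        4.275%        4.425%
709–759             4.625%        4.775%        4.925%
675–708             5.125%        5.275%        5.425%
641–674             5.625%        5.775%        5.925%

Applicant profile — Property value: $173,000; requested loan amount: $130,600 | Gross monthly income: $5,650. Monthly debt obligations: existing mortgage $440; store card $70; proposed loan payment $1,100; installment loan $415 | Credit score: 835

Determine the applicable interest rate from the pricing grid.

Credit score 835 ≥ 641; Total monthly debts = (440 + 70 + 1,100 + 415) = 2,025. DTI: 2,025 ÷ 5,650 = 35.8%, within the 38% cap
LTV: 130,600 ÷ 173,000 = 75.5%, within 85% cap
Score 835 is in the 760+ band; LTV 75.5% is in the 67.01–77% band → 4.275%.

4.275%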